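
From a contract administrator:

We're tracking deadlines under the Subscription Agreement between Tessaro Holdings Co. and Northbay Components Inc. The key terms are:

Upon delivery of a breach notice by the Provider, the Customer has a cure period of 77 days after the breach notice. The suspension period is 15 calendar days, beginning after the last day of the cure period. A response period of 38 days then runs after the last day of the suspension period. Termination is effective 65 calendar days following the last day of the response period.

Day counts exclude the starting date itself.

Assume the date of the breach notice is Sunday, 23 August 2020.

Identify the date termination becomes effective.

Adding 77 calendar days to 23 August 2020 gives 8 November 2020, which is the last day of the cure period.
The last day of the suspension period: 8 November 2020 + 15 days = 23 November 2020.
The last day of the response period: 38 calendar days after 23 November 2020 is 31 December 2020.
Adding 65 calendar days to 31 December 2020 gives 6 March 2021, which is the date termination becomes effective.

6 March 2021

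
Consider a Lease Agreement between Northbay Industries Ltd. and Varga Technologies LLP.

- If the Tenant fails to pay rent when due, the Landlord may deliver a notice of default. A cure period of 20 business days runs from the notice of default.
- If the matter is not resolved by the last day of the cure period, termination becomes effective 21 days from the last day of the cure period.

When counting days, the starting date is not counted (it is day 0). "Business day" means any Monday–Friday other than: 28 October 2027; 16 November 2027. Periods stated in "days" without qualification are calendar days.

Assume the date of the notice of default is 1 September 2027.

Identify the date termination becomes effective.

From Wednesday, 1 September 2027, 20 business days (Sep 2, Sep 3, Sep 6, Sep 7, …, Sep 27, Sep 28, Sep 29, skipping weekends) brings us to Wednesday, 29 September 2027, which is the last day of the cure period.
The date termination becomes effective: 21 calendar days after 29 September 2027 is 20 October 2027.

20 October 2027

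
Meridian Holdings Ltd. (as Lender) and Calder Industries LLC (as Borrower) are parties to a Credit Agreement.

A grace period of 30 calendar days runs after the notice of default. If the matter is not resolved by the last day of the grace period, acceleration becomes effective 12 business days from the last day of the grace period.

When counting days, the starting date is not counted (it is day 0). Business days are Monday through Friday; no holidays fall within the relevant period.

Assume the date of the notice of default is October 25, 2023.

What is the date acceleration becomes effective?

December 12, 2023

The last day of the grace period: October 25, 2023 + 30 days = November 24, 2023.
The date acceleration becomes effective: counting 12 business days from Friday, November 24, 2023 (Nov 27, Nov 28, Nov 29, Nov 30, …, Dec 8, Dec 11, Dec 12, skipping weekends) reaches Tuesday, December 12, 2023.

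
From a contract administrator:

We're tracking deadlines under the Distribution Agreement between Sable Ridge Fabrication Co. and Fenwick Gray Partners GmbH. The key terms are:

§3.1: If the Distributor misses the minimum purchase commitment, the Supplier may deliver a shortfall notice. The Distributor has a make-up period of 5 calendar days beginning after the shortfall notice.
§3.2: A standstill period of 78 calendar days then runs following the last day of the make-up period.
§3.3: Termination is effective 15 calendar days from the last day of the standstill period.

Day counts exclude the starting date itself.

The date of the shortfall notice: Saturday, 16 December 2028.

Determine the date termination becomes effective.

The last day of the make-up period: 5 calendar days after 16 December 2028 is 21 December 2028.
The last day of the standstill period: 21 December 2028 + 78 days = 9 March 2029.
Adding 15 calendar days to 9 March 2029 gives 24 March 2029, which is the date termination becomes effective.

24 March 2029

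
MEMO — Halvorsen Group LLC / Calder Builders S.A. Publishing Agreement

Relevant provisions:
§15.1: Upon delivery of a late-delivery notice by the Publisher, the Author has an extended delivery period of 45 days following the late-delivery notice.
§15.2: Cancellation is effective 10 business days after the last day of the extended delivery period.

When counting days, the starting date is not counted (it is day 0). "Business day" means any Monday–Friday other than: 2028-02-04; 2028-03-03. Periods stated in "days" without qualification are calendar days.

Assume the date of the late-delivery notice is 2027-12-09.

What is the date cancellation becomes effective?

Adding 45 calendar days to 2027-12-09 gives 2028-01-23, which is the last day of the extended delivery period.
The date cancellation becomes effective: counting 10 business days from Sunday, 2028-01-23 (Jan 24, Jan 25, Jan 26, Jan 27, Jan 28, Jan 31, Feb 1, Feb 2, Feb 3, Feb 7, skipping weekends and the listed holiday on Feb 4) reaches Monday, 2028-02-07.

2028-02-07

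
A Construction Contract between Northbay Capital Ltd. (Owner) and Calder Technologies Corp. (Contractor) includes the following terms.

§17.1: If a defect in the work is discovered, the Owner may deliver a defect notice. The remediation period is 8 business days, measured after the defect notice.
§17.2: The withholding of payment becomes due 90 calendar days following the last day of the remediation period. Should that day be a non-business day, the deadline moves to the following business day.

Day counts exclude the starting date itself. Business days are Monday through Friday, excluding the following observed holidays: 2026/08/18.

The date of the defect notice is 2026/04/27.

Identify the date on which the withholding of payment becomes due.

The last day of the remediation period: 8 business days after Monday, 2026/04/27, skipping weekends — Apr 28, Apr 29, Apr 30, May 1, May 4, May 5, May 6, May 7 — lands on Thursday, 2026/05/07.
Adding 90 calendar days to 2026/05/07 gives 2026/08/05, which is the date on which the withholding of payment becomes due. 2026/08/05 is a Wednesday and is not a listed holiday, so no roll-forward applies.

2026/08/05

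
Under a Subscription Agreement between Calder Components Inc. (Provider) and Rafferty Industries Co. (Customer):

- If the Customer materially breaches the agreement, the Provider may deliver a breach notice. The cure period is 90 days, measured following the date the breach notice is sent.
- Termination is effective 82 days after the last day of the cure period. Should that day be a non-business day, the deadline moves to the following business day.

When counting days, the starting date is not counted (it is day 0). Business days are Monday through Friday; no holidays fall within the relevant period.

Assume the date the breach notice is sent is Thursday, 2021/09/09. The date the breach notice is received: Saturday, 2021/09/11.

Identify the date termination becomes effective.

2022/02/28

The last day of the cure period: 2021/09/09 + 90 days = 2021/12/08.
The date termination becomes effective: 2021/12/08 + 82 days = 2022/02/28. 2022/02/28 is a Monday, so no roll-forward applies.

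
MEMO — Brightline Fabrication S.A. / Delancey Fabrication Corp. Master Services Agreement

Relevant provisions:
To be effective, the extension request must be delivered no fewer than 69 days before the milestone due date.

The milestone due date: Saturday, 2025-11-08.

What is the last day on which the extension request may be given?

Counting back 69 calendar days from 2025-11-08 gives 2025-08-31.

2025-08-31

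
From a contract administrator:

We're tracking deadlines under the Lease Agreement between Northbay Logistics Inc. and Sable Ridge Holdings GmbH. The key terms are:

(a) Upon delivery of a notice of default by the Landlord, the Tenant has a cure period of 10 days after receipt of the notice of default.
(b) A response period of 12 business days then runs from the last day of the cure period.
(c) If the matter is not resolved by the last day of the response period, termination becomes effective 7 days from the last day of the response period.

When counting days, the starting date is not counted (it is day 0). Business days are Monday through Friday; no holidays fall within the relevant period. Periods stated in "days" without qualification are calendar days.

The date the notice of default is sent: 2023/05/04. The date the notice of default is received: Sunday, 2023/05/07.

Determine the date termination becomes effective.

2023/06/09

Adding 10 calendar days to 2023/05/07 gives 2023/05/17, which is the last day of the cure period.
The last day of the response period: 12 business days after Wednesday, 2023/05/17, skipping weekends — May 18, May 19, May 22, May 23, …, May 31, Jun 1, Jun 2 — lands on Friday, 2023/06/02.
The date termination becomes effective: 2023/06/02 + 7 days = 2023/06/09.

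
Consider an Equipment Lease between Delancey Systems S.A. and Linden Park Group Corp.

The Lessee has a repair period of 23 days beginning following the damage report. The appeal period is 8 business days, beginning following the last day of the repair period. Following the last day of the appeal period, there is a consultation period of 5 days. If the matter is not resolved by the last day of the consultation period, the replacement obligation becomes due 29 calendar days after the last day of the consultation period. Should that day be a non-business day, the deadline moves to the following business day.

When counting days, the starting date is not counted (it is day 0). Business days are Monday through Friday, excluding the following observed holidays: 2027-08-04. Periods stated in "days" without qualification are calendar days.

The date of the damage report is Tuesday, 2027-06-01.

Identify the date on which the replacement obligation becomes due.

2027-08-09

The last day of the repair period: 2027-06-01 + 23 days = 2027-06-24.
The last day of the appeal period: 8 business days after Thursday, 2027-06-24, skipping weekends — Jun 25, Jun 28, Jun 29, Jun 30, Jul 1, Jul 2, Jul 5, Jul 6 — lands on Tuesday, 2027-07-06.
The last day of the consultation period: 2027-07-06 + 5 days = 2027-07-11.
The date on which the replacement obligation becomes due: 2027-07-11 + 29 days = 2027-08-09. 2027-08-09 is a Monday and is not a listed holiday, so no roll-forward applies.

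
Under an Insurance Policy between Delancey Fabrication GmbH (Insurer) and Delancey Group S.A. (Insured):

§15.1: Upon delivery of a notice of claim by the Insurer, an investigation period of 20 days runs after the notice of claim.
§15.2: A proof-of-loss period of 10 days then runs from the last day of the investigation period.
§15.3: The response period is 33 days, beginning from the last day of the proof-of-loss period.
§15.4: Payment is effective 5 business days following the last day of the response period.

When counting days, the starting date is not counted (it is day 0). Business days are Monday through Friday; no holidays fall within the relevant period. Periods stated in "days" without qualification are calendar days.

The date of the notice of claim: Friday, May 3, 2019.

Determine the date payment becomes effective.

Jul 12, 2019

The last day of the investigation period: 20 calendar days after May 3, 2019 is May 23, 2019.
The last day of the proof-of-loss period: 10 calendar days after May 23, 2019 is Jun 2, 2019.
Adding 33 calendar days to Jun 2, 2019 gives Jul 5, 2019, which is the last day of the response period.
The date payment becomes effective: counting 5 business days from Friday, Jul 5, 2019 (Jul 8, Jul 9, Jul 10, Jul 11, Jul 12, skipping weekends) reaches Friday, Jul 12, 2019.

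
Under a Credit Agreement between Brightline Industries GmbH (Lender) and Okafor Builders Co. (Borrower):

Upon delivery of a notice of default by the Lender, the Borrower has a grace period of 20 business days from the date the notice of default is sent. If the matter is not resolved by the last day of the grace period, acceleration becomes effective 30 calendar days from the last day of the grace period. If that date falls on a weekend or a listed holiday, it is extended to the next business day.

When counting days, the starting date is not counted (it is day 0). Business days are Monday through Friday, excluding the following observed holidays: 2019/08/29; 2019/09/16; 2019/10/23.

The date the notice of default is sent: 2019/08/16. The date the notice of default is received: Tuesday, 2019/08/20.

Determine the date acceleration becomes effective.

2019/10/17

The last day of the grace period: counting 20 business days from Friday, 2019/08/16 (Aug 19, Aug 20, Aug 21, Aug 22, …, Sep 12, Sep 13, Sep 17, skipping weekends and the listed holidays on Aug 29, Sep 16) reaches Tuesday, 2019/09/17.
The date acceleration becomes effective: 2019/09/17 + 30 days = 2019/10/17. 2019/10/17 is a Thursday and is not a listed holiday, so no roll-forward applies.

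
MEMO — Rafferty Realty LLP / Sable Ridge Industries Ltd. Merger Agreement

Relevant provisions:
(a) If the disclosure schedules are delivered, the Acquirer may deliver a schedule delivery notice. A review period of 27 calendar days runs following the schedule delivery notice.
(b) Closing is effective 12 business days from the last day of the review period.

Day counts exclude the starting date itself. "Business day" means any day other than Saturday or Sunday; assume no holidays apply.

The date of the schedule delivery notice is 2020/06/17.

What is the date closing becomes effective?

2020/07/30

The last day of the review period: 2020/06/17 + 27 days = 2020/07/14.
The date closing becomes effective: counting 12 business days from Tuesday, 2020/07/14 (Jul 15, Jul 16, Jul 17, Jul 20, …, Jul 28, Jul 29, Jul 30, skipping weekends) reaches Thursday, 2020/07/30.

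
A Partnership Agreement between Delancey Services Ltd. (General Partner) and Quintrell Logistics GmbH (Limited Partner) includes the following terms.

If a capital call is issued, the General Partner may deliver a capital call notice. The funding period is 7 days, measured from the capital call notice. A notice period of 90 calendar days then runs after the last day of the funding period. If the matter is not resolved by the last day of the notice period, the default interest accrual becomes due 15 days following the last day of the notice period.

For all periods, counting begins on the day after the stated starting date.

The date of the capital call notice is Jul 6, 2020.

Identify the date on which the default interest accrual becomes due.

Oct 26, 2020

The last day of the funding period: Jul 6, 2020 + 7 days = Jul 13, 2020.
The last day of the notice period: 90 calendar days after Jul 13, 2020 is Oct 11, 2020.
The date on which the default interest accrual becomes due: 15 calendar days after Oct 11, 2020 is Oct 26, 2020.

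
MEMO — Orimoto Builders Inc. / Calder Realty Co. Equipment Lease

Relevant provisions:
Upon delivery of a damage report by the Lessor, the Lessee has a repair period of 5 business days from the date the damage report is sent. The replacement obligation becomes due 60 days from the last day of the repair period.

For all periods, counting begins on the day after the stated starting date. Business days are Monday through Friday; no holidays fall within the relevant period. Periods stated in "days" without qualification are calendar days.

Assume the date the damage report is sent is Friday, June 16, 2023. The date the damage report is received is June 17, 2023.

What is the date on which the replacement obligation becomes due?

The last day of the repair period: counting 5 business days from Friday, June 16, 2023 (Jun 19, Jun 20, Jun 21, Jun 22, Jun 23, skipping weekends) reaches Friday, June 23, 2023.
The date on which the replacement obligation becomes due: 60 calendar days after June 23, 2023 is August 22, 2023.

August 22, 2023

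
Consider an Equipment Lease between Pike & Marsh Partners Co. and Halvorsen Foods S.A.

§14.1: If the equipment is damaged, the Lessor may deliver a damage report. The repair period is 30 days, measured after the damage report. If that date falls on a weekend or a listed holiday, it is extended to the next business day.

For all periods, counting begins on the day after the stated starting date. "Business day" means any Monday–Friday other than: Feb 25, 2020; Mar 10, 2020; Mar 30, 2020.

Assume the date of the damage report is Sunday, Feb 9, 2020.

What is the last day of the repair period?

The last day of the repair period: Feb 9, 2020 + 30 days = Mar 10, 2020. That falls on Tuesday, a listed holiday, so it rolls to the next business day, Wednesday, Mar 11, 2020.

Mar 11, 2020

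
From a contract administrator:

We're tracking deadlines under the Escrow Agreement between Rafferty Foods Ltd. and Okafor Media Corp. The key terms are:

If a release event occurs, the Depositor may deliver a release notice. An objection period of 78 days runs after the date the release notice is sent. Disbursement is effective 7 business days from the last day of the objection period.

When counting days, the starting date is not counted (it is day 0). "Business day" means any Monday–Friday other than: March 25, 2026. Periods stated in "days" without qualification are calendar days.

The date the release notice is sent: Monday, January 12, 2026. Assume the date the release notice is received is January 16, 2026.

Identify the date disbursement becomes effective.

The last day of the objection period: 78 calendar days after January 12, 2026 is March 31, 2026.
From Tuesday, March 31, 2026, 7 business days (Apr 1, Apr 2, Apr 3, Apr 6, Apr 7, Apr 8, Apr 9, skipping weekends) brings us to Thursday, April 9, 2026, which is the date disbursement becomes effective.

April 9, 2026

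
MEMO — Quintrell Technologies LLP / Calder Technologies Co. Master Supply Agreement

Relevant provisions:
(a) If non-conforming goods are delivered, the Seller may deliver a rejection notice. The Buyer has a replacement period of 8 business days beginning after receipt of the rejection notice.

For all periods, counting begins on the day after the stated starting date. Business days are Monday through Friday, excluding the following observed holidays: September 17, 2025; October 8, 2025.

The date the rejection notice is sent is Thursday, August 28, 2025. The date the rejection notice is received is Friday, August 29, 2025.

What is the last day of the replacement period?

The last day of the replacement period: counting 8 business days from Friday, August 29, 2025 (Sep 1, Sep 2, Sep 3, Sep 4, Sep 5, Sep 8, Sep 9, Sep 10, skipping weekends) reaches Wednesday, September 10, 2025.

September 10, 2025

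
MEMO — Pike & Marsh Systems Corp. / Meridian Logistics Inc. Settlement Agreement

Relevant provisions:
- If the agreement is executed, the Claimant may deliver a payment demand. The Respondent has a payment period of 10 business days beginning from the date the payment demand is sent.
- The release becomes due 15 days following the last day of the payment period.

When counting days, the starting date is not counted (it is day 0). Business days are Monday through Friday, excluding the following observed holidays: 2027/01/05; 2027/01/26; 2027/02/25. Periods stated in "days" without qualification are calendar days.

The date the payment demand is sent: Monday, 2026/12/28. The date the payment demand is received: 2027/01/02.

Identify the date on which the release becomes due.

The last day of the payment period: 10 business days after Monday, 2026/12/28, skipping weekends and the listed holiday on Jan 5 — Dec 29, Dec 30, Dec 31, Jan 1, Jan 4, Jan 6, Jan 7, Jan 8, Jan 11, Jan 12 — lands on Tuesday, 2027/01/12.
The date on which the release becomes due: 15 calendar days after 2027/01/12 is 2027/01/27.

2027/01/27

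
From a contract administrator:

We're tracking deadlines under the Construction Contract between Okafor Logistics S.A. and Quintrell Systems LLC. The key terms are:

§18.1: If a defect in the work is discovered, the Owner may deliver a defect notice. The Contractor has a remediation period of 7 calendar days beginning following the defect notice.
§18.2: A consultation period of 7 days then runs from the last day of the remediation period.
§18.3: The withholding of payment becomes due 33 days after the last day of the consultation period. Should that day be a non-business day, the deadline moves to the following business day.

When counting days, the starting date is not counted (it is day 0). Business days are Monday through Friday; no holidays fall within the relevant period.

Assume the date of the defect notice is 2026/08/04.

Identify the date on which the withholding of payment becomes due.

The last day of the remediation period: 2026/08/04 + 7 days = 2026/08/11.
Adding 7 calendar days to 2026/08/11 gives 2026/08/18, which is the last day of the consultation period.
The date on which the withholding of payment becomes due: 2026/08/18 + 33 days = 2026/09/20. That falls on a Sunday, so it rolls to the next business day, Monday, 2026/09/21.

2026/09/21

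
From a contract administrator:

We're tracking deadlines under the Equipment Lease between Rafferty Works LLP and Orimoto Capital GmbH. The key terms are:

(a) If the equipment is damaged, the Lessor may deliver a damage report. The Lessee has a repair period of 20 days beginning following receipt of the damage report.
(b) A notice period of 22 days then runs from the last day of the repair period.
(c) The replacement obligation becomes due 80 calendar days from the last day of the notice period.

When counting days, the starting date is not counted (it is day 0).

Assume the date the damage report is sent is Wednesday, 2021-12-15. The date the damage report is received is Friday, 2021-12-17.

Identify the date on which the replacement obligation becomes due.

Adding 20 calendar days to 2021-12-17 gives 2022-01-06, which is the last day of the repair period.
The last day of the notice period: 2022-01-06 + 22 days = 2022-01-28.
The date on which the replacement obligation becomes due: 80 calendar days after 2022-01-28 is 2022-04-18.

2022-04-18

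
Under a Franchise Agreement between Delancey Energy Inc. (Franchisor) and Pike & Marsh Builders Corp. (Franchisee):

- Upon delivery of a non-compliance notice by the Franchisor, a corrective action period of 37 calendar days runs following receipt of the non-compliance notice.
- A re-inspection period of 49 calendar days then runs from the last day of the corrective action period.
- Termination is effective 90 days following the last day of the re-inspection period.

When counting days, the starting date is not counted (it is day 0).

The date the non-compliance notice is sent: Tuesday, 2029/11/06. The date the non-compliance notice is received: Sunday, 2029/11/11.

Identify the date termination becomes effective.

The last day of the corrective action period: 2029/11/11 + 37 days = 2029/12/18.
The last day of the re-inspection period: 2029/12/18 + 49 days = 2030/02/05.
The date termination becomes effective: 2030/02/05 + 90 days = 2030/05/06.

2030/05/06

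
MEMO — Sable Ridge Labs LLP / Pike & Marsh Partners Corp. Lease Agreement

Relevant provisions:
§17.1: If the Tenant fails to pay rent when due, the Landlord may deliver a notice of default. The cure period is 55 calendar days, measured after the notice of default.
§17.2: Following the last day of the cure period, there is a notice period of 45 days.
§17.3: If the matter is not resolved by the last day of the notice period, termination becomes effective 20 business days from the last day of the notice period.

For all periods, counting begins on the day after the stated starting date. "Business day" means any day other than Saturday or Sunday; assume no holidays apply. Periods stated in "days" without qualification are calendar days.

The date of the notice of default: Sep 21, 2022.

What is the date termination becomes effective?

The last day of the cure period: 55 calendar days after Sep 21, 2022 is Nov 15, 2022.
The last day of the notice period: Nov 15, 2022 + 45 days = Dec 30, 2022.
The date termination becomes effective: 20 business days after Friday, Dec 30, 2022, skipping weekends — Jan 2, Jan 3, Jan 4, Jan 5, …, Jan 25, Jan 26, Jan 27 — lands on Friday, Jan 27, 2023.

Jan 27, 2023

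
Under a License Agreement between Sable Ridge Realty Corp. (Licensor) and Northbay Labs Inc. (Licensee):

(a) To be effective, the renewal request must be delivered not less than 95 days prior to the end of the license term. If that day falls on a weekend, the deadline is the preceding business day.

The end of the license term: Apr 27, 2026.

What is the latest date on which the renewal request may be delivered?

Apr 27, 2026 minus 95 days is Jan 22, 2026. That is a Thursday, so no adjustment is needed.

Jan 22, 2026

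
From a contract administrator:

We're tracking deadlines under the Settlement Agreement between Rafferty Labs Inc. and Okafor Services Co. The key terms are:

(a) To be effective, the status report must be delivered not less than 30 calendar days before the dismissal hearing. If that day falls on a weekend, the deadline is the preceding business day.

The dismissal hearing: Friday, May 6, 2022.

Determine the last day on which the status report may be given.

Apr 6, 2022

Counting back 30 calendar days from May 6, 2022 gives Apr 6, 2022. That is a Wednesday, so no adjustment is needed.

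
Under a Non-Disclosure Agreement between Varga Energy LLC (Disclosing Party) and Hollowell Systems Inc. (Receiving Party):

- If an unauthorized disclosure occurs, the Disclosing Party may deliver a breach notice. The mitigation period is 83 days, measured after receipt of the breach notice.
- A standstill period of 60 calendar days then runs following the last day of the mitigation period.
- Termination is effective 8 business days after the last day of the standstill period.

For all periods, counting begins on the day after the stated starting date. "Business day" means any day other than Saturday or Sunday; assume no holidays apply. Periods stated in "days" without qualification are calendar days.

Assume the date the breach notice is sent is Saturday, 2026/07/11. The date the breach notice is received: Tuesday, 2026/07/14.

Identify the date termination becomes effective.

2026/12/16

The last day of the mitigation period: 2026/07/14 + 83 days = 2026/10/05.
Adding 60 calendar days to 2026/10/05 gives 2026/12/04, which is the last day of the standstill period.
The date termination becomes effective: counting 8 business days from Friday, 2026/12/04 (Dec 7, Dec 8, Dec 9, Dec 10, Dec 11, Dec 14, Dec 15, Dec 16, skipping weekends) reaches Wednesday, 2026/12/16.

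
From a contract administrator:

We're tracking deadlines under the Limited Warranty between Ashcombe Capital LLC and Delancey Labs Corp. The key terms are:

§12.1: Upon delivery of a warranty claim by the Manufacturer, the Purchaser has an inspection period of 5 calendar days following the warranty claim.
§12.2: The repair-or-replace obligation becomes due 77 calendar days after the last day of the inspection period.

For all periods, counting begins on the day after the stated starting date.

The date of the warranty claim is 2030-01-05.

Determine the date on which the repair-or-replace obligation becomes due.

Adding 5 calendar days to 2030-01-05 gives 2030-01-10, which is the last day of the inspection period.
The date on which the repair-or-replace obligation becomes due: 77 calendar days after 2030-01-10 is 2030-03-28.

2030-03-28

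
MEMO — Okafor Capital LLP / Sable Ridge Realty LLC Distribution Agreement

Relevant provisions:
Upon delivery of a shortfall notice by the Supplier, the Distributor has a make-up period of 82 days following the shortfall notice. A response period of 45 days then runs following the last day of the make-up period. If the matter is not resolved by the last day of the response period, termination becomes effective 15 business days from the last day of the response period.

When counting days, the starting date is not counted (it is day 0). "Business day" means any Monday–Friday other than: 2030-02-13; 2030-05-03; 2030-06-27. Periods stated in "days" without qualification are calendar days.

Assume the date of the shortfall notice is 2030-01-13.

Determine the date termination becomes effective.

The last day of the make-up period: 2030-01-13 + 82 days = 2030-04-05.
The last day of the response period: 45 calendar days after 2030-04-05 is 2030-05-20.
The date termination becomes effective: 15 business days after Monday, 2030-05-20, skipping weekends — May 21, May 22, May 23, May 24, …, Jun 6, Jun 7, Jun 10 — lands on Monday, 2030-06-10.

2030-06-10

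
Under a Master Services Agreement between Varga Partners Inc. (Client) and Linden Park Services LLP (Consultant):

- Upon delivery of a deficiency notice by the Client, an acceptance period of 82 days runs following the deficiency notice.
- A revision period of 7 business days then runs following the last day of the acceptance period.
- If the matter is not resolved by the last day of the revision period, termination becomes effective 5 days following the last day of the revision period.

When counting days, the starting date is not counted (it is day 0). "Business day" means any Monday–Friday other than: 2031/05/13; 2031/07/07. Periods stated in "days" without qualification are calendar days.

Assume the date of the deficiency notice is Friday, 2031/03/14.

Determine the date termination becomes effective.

2031/06/18

Adding 82 calendar days to 2031/03/14 gives 2031/06/04, which is the last day of the acceptance period.
The last day of the revision period: 7 business days after Wednesday, 2031/06/04, skipping weekends — Jun 5, Jun 6, Jun 9, Jun 10, Jun 11, Jun 12, Jun 13 — lands on Friday, 2031/06/13.
The date termination becomes effective: 2031/06/13 + 5 days = 2031/06/18.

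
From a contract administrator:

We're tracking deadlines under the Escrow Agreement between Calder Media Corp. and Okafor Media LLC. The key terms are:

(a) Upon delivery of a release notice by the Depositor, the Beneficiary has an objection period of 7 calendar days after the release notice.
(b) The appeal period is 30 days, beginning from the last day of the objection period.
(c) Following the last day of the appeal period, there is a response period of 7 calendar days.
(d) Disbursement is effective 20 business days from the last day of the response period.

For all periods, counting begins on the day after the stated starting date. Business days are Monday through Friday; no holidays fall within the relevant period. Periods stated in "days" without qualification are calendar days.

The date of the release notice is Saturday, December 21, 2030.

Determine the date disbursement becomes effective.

March 3, 2031

Adding 7 calendar days to December 21, 2030 gives December 28, 2030, which is the last day of the objection period.
Adding 30 calendar days to December 28, 2030 gives January 27, 2031, which is the last day of the appeal period.
Adding 7 calendar days to January 27, 2031 gives February 3, 2031, which is the last day of the response period.
The date disbursement becomes effective: counting 20 business days from Monday, February 3, 2031 (Feb 4, Feb 5, Feb 6, Feb 7, …, Feb 27, Feb 28, Mar 3, skipping weekends) reaches Monday, March 3, 2031.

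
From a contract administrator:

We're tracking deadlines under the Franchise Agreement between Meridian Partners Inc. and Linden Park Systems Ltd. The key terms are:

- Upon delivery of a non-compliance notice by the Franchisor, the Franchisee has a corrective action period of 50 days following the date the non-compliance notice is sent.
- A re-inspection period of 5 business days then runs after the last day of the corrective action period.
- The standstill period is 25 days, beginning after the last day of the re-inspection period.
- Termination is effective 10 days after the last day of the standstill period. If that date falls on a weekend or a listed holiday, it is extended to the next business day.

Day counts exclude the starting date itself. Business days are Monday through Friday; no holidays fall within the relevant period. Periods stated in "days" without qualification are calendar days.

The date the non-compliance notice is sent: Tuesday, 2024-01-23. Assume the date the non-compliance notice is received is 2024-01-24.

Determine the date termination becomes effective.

The last day of the corrective action period: 50 calendar days after 2024-01-23 is 2024-03-13.
From Wednesday, 2024-03-13, 5 business days (Mar 14, Mar 15, Mar 18, Mar 19, Mar 20, skipping weekends) brings us to Wednesday, 2024-03-20, which is the last day of the re-inspection period.
The last day of the standstill period: 25 calendar days after 2024-03-20 is 2024-04-14.
The date termination becomes effective: 10 calendar days after 2024-04-14 is 2024-04-24. 2024-04-24 is a Wednesday, so no roll-forward applies.

2024-04-24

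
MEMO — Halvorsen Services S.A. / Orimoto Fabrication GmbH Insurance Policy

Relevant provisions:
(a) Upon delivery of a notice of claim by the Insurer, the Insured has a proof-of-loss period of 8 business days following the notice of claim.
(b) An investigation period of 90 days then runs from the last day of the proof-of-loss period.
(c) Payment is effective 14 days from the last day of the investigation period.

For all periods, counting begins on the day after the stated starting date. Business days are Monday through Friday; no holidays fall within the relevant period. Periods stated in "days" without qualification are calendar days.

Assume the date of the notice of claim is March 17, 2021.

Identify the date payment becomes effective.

July 11, 2021

From Wednesday, March 17, 2021, 8 business days (Mar 18, Mar 19, Mar 22, Mar 23, Mar 24, Mar 25, Mar 26, Mar 29, skipping weekends) brings us to Monday, March 29, 2021, which is the last day of the proof-of-loss period.
The last day of the investigation period: March 29, 2021 + 90 days = June 27, 2021.
Adding 14 calendar days to June 27, 2021 gives July 11, 2021, which is the date payment becomes effective.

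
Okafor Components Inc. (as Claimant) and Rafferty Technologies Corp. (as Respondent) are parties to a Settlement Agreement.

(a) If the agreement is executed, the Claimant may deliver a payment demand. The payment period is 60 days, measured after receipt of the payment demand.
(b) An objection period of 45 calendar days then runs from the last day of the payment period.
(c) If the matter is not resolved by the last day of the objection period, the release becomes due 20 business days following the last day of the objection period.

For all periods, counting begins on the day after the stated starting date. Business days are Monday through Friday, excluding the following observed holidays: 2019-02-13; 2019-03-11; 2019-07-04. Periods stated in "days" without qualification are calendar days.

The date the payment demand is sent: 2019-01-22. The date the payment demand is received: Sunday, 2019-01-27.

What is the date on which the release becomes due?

2019-06-07

The last day of the payment period: 2019-01-27 + 60 days = 2019-03-28.
The last day of the objection period: 2019-03-28 + 45 days = 2019-05-12.
From Sunday, 2019-05-12, 20 business days (May 13, May 14, May 15, May 16, …, Jun 5, Jun 6, Jun 7, skipping weekends) brings us to Friday, 2019-06-07, which is the date on which the release becomes due.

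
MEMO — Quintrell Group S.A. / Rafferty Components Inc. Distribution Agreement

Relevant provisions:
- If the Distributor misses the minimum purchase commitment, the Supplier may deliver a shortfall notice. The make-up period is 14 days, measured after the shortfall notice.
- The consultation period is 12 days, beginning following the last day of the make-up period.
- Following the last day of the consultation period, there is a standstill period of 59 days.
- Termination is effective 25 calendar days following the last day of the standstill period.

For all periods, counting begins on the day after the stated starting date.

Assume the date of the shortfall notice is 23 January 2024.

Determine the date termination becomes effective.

The last day of the make-up period: 23 January 2024 + 14 days = 6 February 2024.
Adding 12 calendar days to 6 February 2024 gives 18 February 2024, which is the last day of the consultation period.
The last day of the standstill period: 18 February 2024 + 59 days = 17 April 2024.
The date termination becomes effective: 25 calendar days after 17 April 2024 is 12 May 2024.

12 May 2024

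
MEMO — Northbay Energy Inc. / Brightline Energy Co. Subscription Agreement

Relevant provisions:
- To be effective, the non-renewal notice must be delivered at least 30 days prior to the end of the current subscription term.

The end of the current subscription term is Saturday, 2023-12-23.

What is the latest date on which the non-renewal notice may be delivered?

Counting back 30 calendar days from 2023-12-23 gives 2023-11-23.

2023-11-23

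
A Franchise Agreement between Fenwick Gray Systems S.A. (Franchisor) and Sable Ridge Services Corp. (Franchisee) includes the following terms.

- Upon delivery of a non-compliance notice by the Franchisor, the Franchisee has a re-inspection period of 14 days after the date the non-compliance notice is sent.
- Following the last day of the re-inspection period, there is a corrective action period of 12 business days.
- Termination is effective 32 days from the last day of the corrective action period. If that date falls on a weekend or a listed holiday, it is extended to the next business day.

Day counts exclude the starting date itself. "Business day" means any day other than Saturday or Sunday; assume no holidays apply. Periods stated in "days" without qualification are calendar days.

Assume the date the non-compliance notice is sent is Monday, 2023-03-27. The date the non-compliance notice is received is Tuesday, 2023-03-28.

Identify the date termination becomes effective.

The last day of the re-inspection period: 2023-03-27 + 14 days = 2023-04-10.
The last day of the corrective action period: 12 business days after Monday, 2023-04-10, skipping weekends — Apr 11, Apr 12, Apr 13, Apr 14, …, Apr 24, Apr 25, Apr 26 — lands on Wednesday, 2023-04-26.
The date termination becomes effective: 32 calendar days after 2023-04-26 is 2023-05-28. That falls on a Sunday, so it rolls to the next business day, Monday, 2023-05-29.

2023-05-29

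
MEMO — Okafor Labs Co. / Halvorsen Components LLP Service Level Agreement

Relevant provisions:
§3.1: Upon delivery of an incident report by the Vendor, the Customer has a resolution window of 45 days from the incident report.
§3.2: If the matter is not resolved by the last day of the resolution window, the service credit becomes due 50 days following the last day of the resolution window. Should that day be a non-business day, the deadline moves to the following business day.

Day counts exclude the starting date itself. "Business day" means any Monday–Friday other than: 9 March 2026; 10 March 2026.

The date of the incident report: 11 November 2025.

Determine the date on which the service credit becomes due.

The last day of the resolution window: 11 November 2025 + 45 days = 26 December 2025.
Adding 50 calendar days to 26 December 2025 gives 14 February 2026, which is the date on which the service credit becomes due. That falls on a Saturday, so it rolls to the next business day, Monday, 16 February 2026.

16 February 2026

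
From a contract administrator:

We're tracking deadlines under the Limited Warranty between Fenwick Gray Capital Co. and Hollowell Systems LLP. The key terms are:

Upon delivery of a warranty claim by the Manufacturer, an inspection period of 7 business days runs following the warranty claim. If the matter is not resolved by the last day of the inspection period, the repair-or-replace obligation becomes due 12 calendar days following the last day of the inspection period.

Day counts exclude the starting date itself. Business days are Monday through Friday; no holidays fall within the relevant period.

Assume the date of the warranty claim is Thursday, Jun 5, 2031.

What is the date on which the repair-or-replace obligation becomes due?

From Thursday, Jun 5, 2031, 7 business days (Jun 6, Jun 9, Jun 10, Jun 11, Jun 12, Jun 13, Jun 16, skipping weekends) brings us to Monday, Jun 16, 2031, which is the last day of the inspection period.
The date on which the repair-or-replace obligation becomes due: 12 calendar days after Jun 16, 2031 is Jun 28, 2031.

Jun 28, 2031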